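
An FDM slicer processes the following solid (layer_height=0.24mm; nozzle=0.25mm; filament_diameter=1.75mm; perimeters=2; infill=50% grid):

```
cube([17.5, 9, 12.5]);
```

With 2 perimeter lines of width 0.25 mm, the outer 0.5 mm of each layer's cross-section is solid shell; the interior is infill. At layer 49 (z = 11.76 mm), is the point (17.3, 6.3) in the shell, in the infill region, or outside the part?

At z = 11.76 mm: the cube is present — its section is the full 17.5×9 rectangle. Overall, the cross-section is a single solid region. The nearest boundary edge runs (17.50, 0.00)→(17.50, 9.00); distance from the point to it = 0.20 mm. The point is inside the cross-section, 0.20 mm from the nearest boundary — within the 0.5 mm shell band (2 × 0.25).

shell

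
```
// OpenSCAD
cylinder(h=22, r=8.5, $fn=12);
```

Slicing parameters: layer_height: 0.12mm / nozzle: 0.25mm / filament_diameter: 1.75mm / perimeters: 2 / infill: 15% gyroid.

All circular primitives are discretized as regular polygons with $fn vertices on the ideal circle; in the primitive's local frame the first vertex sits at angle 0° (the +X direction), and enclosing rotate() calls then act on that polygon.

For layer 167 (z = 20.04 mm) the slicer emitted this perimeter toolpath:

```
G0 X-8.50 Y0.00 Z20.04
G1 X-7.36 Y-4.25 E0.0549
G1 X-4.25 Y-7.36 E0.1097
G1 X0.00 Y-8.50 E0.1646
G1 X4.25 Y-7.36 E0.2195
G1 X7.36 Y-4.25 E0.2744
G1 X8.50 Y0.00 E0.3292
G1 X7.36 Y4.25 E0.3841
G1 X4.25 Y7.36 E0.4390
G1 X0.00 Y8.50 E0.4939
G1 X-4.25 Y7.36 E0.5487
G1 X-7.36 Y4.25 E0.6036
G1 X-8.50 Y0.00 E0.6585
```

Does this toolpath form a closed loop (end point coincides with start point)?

yes

Start point (G0): (-8.50, 0.00). End point (last G1): the path returns to the start — closed.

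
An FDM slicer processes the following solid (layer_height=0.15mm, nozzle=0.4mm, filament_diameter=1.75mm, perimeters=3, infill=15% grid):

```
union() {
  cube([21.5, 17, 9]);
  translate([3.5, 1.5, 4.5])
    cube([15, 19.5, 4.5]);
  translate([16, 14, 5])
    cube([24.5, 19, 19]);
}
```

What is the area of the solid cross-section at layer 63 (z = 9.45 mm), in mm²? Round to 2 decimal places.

At z = 9.45 mm: the cube is not intersected at this z (z outside [0, 9]); the cube at (3.5, 1.5) is not intersected at this z (z outside [4.5, 9]); the cube at (16, 14) (footprint 24.5×19) is included at this height (area 465.50 mm²); Merging all regions: only the 24.5×19 cube at (16, 14) is present, so the union is just that shape — area = 465.50 mm². Overall, the cross-section is a single solid region. Net area = 465.50 mm².

465.50 mm²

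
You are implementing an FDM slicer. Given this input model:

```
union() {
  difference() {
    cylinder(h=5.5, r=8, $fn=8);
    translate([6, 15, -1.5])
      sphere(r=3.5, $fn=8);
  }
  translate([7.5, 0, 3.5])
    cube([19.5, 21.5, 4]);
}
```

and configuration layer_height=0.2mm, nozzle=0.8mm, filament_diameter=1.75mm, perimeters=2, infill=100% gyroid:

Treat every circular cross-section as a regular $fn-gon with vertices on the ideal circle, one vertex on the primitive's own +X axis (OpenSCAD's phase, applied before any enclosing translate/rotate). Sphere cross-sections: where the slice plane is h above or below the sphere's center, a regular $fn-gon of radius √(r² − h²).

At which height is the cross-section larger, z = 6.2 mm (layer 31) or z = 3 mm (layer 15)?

layer 31 (z = 6.2 mm)

Layer 31 (z = 6.2): the cylinder is not intersected at this z (z outside [0, 5.5]); the sphere at (6, 15) is not intersected at this z (|z−center|=7.700 > r=3.5); Subtracting the remaining from the first: the first operand is absent here, so nothing remains; the cube at (7.5, 0) (footprint 19.5×21.5) is included at this height (area 419.25 mm²); Merging all regions: only the 19.5×21.5 cube at (7.5, 0) is present, so the union is just that shape — area = 419.25 mm². So its area = 419.25 mm². Layer 15 (z = 3): the r=8 cylinder contributes a regular 8-gon of circumradius 8 (area = (8/2)·8.000²·sin(360°/8) = 181.02 mm²); the sphere at (6, 15) does not reach this height (|z−center|=4.500 > r=3.5); Taking the first minus the rest: none of the subtracted shapes is present at this height, so the r=8 cylinder is unchanged — area = 181.02 mm²; the cube at (7.5, 0) is absent (z outside [3.5, 7.5]); Combining (union): only the result so far is present, so the union is just that shape — area = 181.02 mm². So its area = 181.02 mm². Layer 31 is larger (419.25 vs 181.02 mm²).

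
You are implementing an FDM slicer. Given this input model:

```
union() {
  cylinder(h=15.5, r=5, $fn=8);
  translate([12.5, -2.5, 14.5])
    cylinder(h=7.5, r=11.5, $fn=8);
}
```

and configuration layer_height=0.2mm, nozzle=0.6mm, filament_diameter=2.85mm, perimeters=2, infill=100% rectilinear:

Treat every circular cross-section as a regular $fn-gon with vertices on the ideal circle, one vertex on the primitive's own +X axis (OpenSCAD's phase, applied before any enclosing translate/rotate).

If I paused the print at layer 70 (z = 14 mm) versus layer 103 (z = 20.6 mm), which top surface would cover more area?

Layer 70 (z = 14): the r=5 cylinder contributes a regular 8-gon of circumradius 5 (area = (8/2)·5.000²·sin(360°/8) = 70.71 mm²); the cylinder at (12.5, -2.5) is not intersected at this z (z outside [14.5, 22]); Merging all regions: only the r=5 cylinder is present, so the union is just that shape — area = 70.71 mm². So its area = 70.71 mm². Layer 103 (z = 20.6): the cylinder is absent (z outside [0, 15.5]); the r=11.5 cylinder at (12.5, -2.5) contributes a regular 8-gon of circumradius 11.5 (area = (8/2)·11.500²·sin(360°/8) = 374.06 mm²); Taking the union: only the r=11.5 cylinder at (12.5, -2.5) is present, so the union is just that shape — area = 374.06 mm². So its area = 374.06 mm². Layer 103 is larger (374.06 vs 70.71 mm²).

layer 103 (z = 20.6 mm)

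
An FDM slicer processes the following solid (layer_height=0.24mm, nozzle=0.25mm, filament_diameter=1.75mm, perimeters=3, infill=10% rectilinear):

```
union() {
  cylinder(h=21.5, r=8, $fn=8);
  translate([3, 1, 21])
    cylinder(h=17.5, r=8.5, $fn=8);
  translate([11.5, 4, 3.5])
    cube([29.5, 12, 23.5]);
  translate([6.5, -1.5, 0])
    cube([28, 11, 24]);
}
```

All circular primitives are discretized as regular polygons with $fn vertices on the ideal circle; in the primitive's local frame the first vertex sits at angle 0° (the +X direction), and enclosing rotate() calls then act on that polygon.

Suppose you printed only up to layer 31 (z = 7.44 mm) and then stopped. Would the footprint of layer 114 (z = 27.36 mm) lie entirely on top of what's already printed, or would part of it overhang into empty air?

Compare the two slices. At z = 7.44: the r=8 cylinder gives a regular 8-gon of circumradius 8 (constant along its height) (area = (8/2)·8.000²·sin(360°/8) = 181.02 mm²); the cylinder at (3, 1) does not reach this height (z outside [21, 38.5]); the 29.5×12 cube at (11.5, 4) contributes its full rectangle (area 354.00 mm²); the cube at (6.5, -1.5) (footprint 28×11) is included at this height (area 308.00 mm²); Taking the union: the regions partially overlap — summed areas 843.02 mm² minus the doubly-counted overlap 131.00 mm² gives 712.02 mm² — area = 712.02 mm². At z = 27.36: the cylinder is absent (z outside [0, 21.5]); the r=8.5 cylinder at (3, 1) gives a regular 8-gon of circumradius 8.5 (constant along its height) (area = (8/2)·8.500²·sin(360°/8) = 204.35 mm²); the cube at (11.5, 4) does not reach this height (z outside [3.5, 27]); the cube at (6.5, -1.5) does not reach this height (z outside [0, 24]); Merging all regions: only the r=8.5 cylinder at (3, 1) is present, so the union is just that shape — area = 204.35 mm². Checking containment: at z = 27.36 the cross-section extends beyond the z = 7.44 cross-section by about 30.98 mm².

part overhangs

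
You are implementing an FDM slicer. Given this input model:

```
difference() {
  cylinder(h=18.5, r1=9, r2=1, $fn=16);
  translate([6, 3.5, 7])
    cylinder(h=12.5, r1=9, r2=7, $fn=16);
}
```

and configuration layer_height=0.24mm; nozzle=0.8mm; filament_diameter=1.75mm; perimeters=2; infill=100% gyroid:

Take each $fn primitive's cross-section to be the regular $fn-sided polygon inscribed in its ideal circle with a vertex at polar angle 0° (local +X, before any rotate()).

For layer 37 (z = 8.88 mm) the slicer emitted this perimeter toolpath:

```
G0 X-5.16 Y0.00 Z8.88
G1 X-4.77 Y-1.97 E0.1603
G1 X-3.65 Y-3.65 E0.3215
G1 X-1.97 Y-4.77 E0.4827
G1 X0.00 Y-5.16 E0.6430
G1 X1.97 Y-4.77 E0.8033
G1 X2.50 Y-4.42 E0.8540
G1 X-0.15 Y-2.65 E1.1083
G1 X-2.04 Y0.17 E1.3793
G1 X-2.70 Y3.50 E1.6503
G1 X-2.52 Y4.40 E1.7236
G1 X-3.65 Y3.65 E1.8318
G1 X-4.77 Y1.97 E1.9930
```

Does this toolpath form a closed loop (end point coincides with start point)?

no

Start point (G0): (-5.16, 0.00). End point (last G1): the path does not return to the start — open.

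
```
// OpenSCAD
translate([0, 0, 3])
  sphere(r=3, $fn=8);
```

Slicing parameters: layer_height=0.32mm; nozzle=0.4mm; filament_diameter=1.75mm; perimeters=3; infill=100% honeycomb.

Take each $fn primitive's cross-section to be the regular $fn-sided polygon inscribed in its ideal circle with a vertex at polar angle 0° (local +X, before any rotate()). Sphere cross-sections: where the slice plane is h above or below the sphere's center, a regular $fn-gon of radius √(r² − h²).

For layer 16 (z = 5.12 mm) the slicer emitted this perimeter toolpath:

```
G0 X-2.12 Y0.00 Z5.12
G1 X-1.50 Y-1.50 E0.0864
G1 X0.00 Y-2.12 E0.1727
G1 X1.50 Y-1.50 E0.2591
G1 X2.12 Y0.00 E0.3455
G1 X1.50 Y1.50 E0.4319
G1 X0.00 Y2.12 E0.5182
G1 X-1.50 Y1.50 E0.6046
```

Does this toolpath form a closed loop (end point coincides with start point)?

no

Start point (G0): (-2.12, 0.00). End point (last G1): the path does not return to the start — open.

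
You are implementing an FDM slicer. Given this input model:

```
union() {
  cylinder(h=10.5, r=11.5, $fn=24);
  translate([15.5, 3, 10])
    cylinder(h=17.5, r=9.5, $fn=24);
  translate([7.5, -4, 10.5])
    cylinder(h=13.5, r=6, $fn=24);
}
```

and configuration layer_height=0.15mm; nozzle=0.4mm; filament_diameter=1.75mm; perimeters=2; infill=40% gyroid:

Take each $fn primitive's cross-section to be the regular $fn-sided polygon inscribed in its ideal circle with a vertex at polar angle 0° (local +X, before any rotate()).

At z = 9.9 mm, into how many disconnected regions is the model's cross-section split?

At z = 9.9 mm: the r=11.5 cylinder contributes a regular 24-gon of circumradius 11.5; the cylinder at (15.5, 3) is absent (z outside [10, 27.5]); the cylinder at (7.5, -4) is not intersected at this z (z outside [10.5, 24]); Combining (union): only the r=11.5 cylinder is present, so the union is just that shape — 1 connected region. The result has 1 disconnected region.

1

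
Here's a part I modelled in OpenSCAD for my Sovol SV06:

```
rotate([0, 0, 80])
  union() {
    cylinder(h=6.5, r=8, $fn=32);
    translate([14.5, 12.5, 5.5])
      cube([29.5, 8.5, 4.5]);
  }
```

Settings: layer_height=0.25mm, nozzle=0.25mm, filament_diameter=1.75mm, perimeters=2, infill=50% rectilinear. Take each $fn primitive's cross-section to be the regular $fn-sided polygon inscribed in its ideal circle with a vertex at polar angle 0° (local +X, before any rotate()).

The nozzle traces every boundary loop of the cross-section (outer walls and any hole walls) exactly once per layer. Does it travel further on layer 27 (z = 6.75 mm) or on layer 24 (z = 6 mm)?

Layer 27 (z = 6.75): the cylinder is absent (z outside [0, 6.5]); the cube at (14.5, 12.5) is present — its section is the full 29.5×8.5 rectangle (perimeter 76.00 mm); Taking the union: only the 29.5×8.5 cube at (14.5, 12.5) is present, so the union is just that shape — boundary = 76.00 mm; (whole slice rotated 80° about Z — lengths, areas and connectivity unchanged). So its perimeter = 76.00 mm. Layer 24 (z = 6): the r=8 cylinder gives a regular 32-gon of circumradius 8 (constant along its height) (perimeter = 2·32·8.000·sin(180°/32) = 50.18 mm); the cube at (14.5, 12.5) is present — its section is the full 29.5×8.5 rectangle (perimeter 76.00 mm); Combining (union): the 2 present regions are separate (no shared area or edge), so areas and boundary lengths simply add and each stays a separate island — boundary = 126.18 mm; (whole slice rotated 80° about Z — lengths, areas and connectivity unchanged). So its perimeter = 126.18 mm. Layer 24 is larger (126.18 vs 76.00 mm).

layer 24 (z = 6 mm)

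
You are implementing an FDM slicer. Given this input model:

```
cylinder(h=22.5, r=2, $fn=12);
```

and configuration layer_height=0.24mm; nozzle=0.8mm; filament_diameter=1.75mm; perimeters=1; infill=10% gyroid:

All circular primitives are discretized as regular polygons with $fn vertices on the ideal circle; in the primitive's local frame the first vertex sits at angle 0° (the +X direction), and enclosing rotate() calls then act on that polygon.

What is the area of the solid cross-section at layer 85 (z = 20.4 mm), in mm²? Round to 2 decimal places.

12.00 mm²

At z = 20.4 mm: the cylinder: section is a regular 12-gon, circumradius r=2 (area = (12/2)·2.000²·sin(360°/12) = 12.00 mm²). Overall, the cross-section is a single solid region. Net area = 12.00 mm².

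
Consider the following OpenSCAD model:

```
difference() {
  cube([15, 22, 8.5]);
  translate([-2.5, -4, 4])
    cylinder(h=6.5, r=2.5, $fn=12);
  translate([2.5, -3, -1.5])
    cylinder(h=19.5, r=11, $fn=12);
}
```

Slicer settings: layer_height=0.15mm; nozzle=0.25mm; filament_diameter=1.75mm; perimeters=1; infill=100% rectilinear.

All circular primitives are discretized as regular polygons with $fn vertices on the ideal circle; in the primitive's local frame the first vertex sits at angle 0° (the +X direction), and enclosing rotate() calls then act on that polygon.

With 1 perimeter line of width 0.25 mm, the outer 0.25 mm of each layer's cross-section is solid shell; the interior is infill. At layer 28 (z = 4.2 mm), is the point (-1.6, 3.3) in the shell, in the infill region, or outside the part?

At z = 4.2 mm: the cube is present — its section is the full 15×22 rectangle; the r=2.5 cylinder at (-2.5, -4) contributes a regular 12-gon of circumradius 2.5; the r=11 cylinder at (2.5, -3) contributes a regular 12-gon of circumradius 11; Taking the first minus the rest: starting from the 15×22 cube, the r=2.5 cylinder at (-2.5, -4) misses the remaining region (no effect); the r=11 cylinder at (2.5, -3) partially overlaps it — only the 78.12 mm² overlap (of its 363.00 mm²) is removed, clipping the outline — 1 connected region. Overall, the cross-section is a single solid region. The nearest boundary edge runs (2.50, 8.00)→(0.00, 7.33); distance from the point to it = 4.34 mm. The point is not inside any of the regions above, so it lies outside the cross-section (4.34 mm from the nearest boundary).

outside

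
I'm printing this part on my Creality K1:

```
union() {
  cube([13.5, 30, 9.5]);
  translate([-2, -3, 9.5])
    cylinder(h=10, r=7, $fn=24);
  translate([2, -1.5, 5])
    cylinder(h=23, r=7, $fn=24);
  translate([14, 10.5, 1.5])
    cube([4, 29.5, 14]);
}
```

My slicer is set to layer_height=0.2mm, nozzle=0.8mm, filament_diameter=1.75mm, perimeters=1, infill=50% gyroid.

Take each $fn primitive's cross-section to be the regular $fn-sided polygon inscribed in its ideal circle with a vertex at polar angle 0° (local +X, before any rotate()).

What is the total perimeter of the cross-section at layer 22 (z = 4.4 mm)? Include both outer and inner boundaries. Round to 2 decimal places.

154.00 mm

At z = 4.4 mm: the cube (footprint 13.5×30) is included at this height (perimeter 87.00 mm); the cylinder at (-2, -3) is absent (z outside [9.5, 19.5]); the cylinder at (2, -1.5) is absent (z outside [5, 28]); the 4×29.5 cube at (14, 10.5) contributes its full rectangle (perimeter 67.00 mm); Taking the union: the 2 present regions are separate (no shared area or edge), so areas and boundary lengths simply add and each stays a separate island — boundary = 154.00 mm. Overall, the cross-section has 2 separate islands. Total boundary length (outer) = 154.00 mm.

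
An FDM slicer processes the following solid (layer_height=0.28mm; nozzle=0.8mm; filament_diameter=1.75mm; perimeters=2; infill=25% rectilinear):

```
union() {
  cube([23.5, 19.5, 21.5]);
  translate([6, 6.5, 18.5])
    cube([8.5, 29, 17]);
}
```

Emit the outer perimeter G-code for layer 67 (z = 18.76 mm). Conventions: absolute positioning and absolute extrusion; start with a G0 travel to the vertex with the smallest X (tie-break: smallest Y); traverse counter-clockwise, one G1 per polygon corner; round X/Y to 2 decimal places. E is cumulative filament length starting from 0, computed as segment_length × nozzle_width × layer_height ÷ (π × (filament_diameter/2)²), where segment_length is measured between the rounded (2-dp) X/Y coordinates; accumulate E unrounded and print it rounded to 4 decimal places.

G0 X0.00 Y0.00 Z18.76
G1 X23.50 Y0.00 E2.1885
G1 X23.50 Y19.50 E4.0045
G1 X14.50 Y19.50 E4.8427
G1 X14.50 Y35.50 E6.3327
G1 X6.00 Y35.50 E7.1243
G1 X6.00 Y19.50 E8.6144
G1 X0.00 Y19.50 E9.1731
G1 X0.00 Y0.00 E10.9891

At z = 18.76 mm: the cube (footprint 23.5×19.5) is included at this height; the cube at (6, 6.5) is present — its section is the full 8.5×29 rectangle; Merging all regions: the regions partially overlap (shared area 110.50 mm²), so overlapping operands fuse into one piece — 1 connected region. The outline is a single polygon with 8 vertices. Extrusion per mm of travel: 0.8 × 0.28 / (π × 0.875²) = 0.093128. Accumulating E over each segment gives final E = 10.9891.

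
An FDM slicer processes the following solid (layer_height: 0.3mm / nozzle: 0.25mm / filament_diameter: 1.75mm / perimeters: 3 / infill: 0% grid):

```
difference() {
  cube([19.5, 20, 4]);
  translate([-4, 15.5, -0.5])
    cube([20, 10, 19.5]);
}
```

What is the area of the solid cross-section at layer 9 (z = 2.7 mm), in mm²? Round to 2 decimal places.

At z = 2.7 mm: the cube (footprint 19.5×20) is included at this height (area 390.00 mm²); the cube at (-4, 15.5) (footprint 20×10) is included at this height (area 200.00 mm²); Taking the first minus the rest: starting from the 19.5×20 cube (390.00 mm²), the 20×10 cube at (-4, 15.5) partially overlaps it — only the 72.00 mm² overlap (of its 200.00 mm²) is removed, clipping the outline — area = 318.00 mm². Overall, the cross-section is a single solid region. Net area = 318.00 mm².

318.00 mm²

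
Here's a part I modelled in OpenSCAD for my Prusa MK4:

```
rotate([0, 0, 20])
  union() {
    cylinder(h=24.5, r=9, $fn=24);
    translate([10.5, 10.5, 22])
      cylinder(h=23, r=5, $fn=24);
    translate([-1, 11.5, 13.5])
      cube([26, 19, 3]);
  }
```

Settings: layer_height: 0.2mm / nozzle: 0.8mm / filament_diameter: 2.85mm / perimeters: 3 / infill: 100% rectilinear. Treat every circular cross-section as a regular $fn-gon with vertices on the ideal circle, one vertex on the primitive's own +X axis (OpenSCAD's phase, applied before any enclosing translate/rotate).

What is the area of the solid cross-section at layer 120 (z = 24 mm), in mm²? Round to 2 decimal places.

329.22 mm²

At z = 24 mm: the cylinder: section is a regular 24-gon, circumradius r=9 (area = (24/2)·9.000²·sin(360°/24) = 251.57 mm²); the r=5 cylinder at (10.5, 10.5) gives a regular 24-gon of circumradius 5 (constant along its height) (area = (24/2)·5.000²·sin(360°/24) = 77.65 mm²); the cube at (-1, 11.5) is absent (z outside [13.5, 16.5]); Taking the union: the 2 present regions are separate (no shared area or edge), so areas and boundary lengths simply add and each stays a separate island — area = 329.22 mm²; (rotated 20° about Z; rotation is an isometry so areas/perimeters/island counts are preserved). Overall, the cross-section has 2 separate islands. Net area = 329.22 mm².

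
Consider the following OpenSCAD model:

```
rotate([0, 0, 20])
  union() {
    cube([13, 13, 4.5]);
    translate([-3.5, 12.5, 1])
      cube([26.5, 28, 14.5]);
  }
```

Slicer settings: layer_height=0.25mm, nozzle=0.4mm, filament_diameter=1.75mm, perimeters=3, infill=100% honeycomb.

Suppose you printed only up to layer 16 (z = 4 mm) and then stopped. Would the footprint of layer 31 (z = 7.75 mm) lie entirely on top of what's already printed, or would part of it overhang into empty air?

entirely on top

Compare the two slices. At z = 4: the cube (footprint 13×13) is included at this height (area 169.00 mm²); the 26.5×28 cube at (-3.5, 12.5) contributes its full rectangle (area 742.00 mm²); Taking the union: the regions partially overlap — summed areas 911.00 mm² minus the doubly-counted overlap 6.50 mm² gives 904.50 mm² — area = 904.50 mm²; (rotated 20° about Z; rotation is an isometry so areas/perimeters/island counts are preserved). At z = 7.75: the cube is not intersected at this z (z outside [0, 4.5]); the cube at (-3.5, 12.5) (footprint 26.5×28) is included at this height (area 742.00 mm²); Combining (union): only the 26.5×28 cube at (-3.5, 12.5) is present, so the union is just that shape — area = 742.00 mm²; (rotated 20° about Z; rotation is an isometry so areas/perimeters/island counts are preserved). Checking containment: the cross-section at z = 7.75 is a subset of the cross-section at z = 4.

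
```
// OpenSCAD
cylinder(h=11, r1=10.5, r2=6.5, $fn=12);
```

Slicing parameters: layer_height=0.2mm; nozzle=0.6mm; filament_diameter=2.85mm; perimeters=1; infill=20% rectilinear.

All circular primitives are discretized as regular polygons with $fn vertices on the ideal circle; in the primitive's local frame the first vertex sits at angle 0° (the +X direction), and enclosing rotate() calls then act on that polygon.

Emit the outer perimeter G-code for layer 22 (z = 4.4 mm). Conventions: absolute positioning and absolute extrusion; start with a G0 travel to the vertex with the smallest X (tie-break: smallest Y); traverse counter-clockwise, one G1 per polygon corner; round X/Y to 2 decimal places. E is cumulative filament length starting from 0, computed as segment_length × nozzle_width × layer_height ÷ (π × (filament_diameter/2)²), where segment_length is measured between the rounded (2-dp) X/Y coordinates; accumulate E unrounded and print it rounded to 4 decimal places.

At z = 4.4 mm: the cone contributes a regular 12-gon of circumradius 8.900 (interpolated between r1=10.5 and r2=6.5 at t=0.400). The outline is a single polygon with 12 vertices. Extrusion per mm of travel: 0.6 × 0.2 / (π × 1.425²) = 0.018811. Accumulating E over each segment gives final E = 1.0401.

G0 X-8.90 Y0.00 Z4.40
G1 X-7.71 Y-4.45 E0.0866
G1 X-4.45 Y-7.71 E0.1734
G1 X0.00 Y-8.90 E0.2600
G1 X4.45 Y-7.71 E0.3467
G1 X7.71 Y-4.45 E0.4334
G1 X8.90 Y0.00 E0.5200
G1 X7.71 Y4.45 E0.6067
G1 X4.45 Y7.71 E0.6934
G1 X0.00 Y8.90 E0.7801
G1 X-4.45 Y7.71 E0.8667
G1 X-7.71 Y4.45 E0.9534
G1 X-8.90 Y0.00 E1.0401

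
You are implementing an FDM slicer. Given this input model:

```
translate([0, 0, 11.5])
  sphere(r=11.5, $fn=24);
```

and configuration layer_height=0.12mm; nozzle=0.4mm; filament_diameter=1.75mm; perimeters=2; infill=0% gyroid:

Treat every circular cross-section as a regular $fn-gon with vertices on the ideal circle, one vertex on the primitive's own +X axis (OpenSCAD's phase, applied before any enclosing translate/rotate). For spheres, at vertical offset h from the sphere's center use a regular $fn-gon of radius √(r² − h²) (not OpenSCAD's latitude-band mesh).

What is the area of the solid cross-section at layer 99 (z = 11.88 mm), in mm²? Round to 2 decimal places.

At z = 11.88 mm: the sphere: section is a regular 24-gon, circumradius = √(r²−h²) = √(11.5²−0.38²) = 11.494 (area = (24/2)·11.494²·sin(360°/24) = 410.30 mm²). Overall, the cross-section is a single solid region. Net area = 410.30 mm².

410.30 mm²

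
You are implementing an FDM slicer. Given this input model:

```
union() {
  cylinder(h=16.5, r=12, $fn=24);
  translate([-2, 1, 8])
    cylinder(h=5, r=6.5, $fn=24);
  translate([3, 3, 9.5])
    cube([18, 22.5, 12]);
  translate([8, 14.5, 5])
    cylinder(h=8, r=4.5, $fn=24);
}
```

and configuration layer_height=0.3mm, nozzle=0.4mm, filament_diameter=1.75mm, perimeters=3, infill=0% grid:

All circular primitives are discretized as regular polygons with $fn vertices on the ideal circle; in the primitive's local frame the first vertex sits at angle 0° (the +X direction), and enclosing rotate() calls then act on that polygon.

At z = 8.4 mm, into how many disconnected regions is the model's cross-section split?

At z = 8.4 mm: the r=12 cylinder contributes a regular 24-gon of circumradius 12; the cylinder at (-2, 1): section is a regular 24-gon, circumradius r=6.5; the cube at (3, 3) does not reach this height (z outside [9.5, 21.5]); the r=4.5 cylinder at (8, 14.5) gives a regular 24-gon of circumradius 4.5 (constant along its height); Taking the union: the regions partially overlap (shared area 131.22 mm²), so overlapping operands fuse into one piece — 2 connected regions. The result has 2 disconnected regions.

2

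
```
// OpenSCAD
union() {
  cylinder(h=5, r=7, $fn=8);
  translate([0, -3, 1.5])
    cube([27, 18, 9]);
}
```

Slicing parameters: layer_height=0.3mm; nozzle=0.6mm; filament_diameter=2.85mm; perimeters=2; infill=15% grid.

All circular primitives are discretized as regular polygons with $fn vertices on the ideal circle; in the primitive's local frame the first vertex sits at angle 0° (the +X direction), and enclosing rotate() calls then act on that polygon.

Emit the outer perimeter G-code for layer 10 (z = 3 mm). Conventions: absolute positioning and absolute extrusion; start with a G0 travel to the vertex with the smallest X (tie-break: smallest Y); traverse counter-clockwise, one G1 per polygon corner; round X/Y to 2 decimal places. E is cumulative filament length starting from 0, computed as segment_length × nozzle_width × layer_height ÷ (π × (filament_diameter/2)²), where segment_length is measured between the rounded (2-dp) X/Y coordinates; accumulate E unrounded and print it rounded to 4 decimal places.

G0 X-7.00 Y0.00 Z3.00
G1 X-4.95 Y-4.95 E0.1512
G1 X0.00 Y-7.00 E0.3023
G1 X4.95 Y-4.95 E0.4535
G1 X5.76 Y-3.00 E0.5131
G1 X27.00 Y-3.00 E1.1124
G1 X27.00 Y15.00 E1.6203
G1 X0.00 Y15.00 E2.3821
G1 X0.00 Y7.00 E2.6078
G1 X-4.95 Y4.95 E2.7590
G1 X-7.00 Y0.00 E2.9102

At z = 3 mm: the r=7 cylinder contributes a regular 8-gon of circumradius 7; the cube at (0, -3) is present — its section is the full 27×18 rectangle; Merging all regions: the regions partially overlap (shared area 53.78 mm²), so overlapping operands fuse into one piece — 1 connected region. The outline is a single polygon with 10 vertices. Extrusion per mm of travel: 0.6 × 0.3 / (π × 1.425²) = 0.028216. Accumulating E over each segment gives final E = 2.9102.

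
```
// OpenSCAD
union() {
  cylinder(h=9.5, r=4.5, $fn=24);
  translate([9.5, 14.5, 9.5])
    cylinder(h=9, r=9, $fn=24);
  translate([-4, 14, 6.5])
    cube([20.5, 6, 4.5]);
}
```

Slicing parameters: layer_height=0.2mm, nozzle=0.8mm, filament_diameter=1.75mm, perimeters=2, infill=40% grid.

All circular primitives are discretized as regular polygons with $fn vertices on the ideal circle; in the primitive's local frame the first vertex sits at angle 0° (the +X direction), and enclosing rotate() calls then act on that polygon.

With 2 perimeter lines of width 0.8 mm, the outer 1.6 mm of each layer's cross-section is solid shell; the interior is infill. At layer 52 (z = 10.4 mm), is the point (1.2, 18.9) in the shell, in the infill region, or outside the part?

shell

At z = 10.4 mm: the cylinder does not reach this height (z outside [0, 9.5]); the cylinder at (9.5, 14.5): section is a regular 24-gon, circumradius r=9; the cube at (-4, 14) (footprint 20.5×6) is included at this height; Combining (union): the regions partially overlap (shared area 92.40 mm²), so overlapping operands fuse into one piece — 1 connected region. Overall, the cross-section is a single solid region. The nearest boundary edge runs (-4.00, 20.00)→(2.47, 20.00); distance from the point to it = 1.10 mm. The point is inside the cross-section, 1.10 mm from the nearest boundary — within the 1.6 mm shell band (2 × 0.8).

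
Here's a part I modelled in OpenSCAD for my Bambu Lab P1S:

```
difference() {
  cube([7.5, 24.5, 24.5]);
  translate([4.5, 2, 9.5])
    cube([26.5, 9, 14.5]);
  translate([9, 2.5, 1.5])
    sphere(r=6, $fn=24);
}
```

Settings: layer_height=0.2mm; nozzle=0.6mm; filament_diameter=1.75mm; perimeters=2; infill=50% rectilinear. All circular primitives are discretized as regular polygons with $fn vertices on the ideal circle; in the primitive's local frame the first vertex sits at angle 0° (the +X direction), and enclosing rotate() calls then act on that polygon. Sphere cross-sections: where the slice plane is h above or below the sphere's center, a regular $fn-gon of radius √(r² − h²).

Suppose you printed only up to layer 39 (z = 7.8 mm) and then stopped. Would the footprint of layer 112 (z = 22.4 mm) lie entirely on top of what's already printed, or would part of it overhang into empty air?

Compare the two slices. At z = 7.8: the 7.5×24.5 cube contributes its full rectangle (area 183.75 mm²); the cube at (4.5, 2) is not intersected at this z (z outside [9.5, 24]); the sphere at (9, 2.5) is absent (|z−center|=6.300 > r=6); Taking the first minus the rest: none of the subtracted shapes is present at this height, so the 7.5×24.5 cube is unchanged — area = 183.75 mm². At z = 22.4: the cube (footprint 7.5×24.5) is included at this height (area 183.75 mm²); the 26.5×9 cube at (4.5, 2) contributes its full rectangle (area 238.50 mm²); the sphere at (9, 2.5) does not reach this height (|z−center|=20.900 > r=6); Subtracting the remaining from the first: starting from the 7.5×24.5 cube (183.75 mm²), the 26.5×9 cube at (4.5, 2) partially overlaps it — only the 27.00 mm² overlap (of its 238.50 mm²) is removed, clipping the outline — area = 156.75 mm². Checking containment: the cross-section at z = 22.4 is a subset of the cross-section at z = 7.8.

entirely on top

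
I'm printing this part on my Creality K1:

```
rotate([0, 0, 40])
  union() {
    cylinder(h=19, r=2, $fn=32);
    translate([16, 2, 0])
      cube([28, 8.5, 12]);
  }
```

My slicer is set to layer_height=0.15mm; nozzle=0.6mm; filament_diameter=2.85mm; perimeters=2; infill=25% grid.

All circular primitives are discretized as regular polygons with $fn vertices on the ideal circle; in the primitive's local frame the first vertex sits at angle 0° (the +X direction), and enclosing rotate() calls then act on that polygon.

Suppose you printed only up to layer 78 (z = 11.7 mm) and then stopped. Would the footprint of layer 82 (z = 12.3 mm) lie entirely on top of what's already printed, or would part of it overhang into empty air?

Compare the two slices. At z = 11.7: the cylinder: section is a regular 32-gon, circumradius r=2 (area = (32/2)·2.000²·sin(360°/32) = 12.49 mm²); the cube at (16, 2) is present — its section is the full 28×8.5 rectangle (area 238.00 mm²); Taking the union: the 2 present regions are separate (no shared area or edge), so areas and boundary lengths simply add and each stays a separate island — area = 250.49 mm²; (whole slice rotated 40° about Z — lengths, areas and connectivity unchanged). At z = 12.3: the r=2 cylinder gives a regular 32-gon of circumradius 2 (constant along its height) (area = (32/2)·2.000²·sin(360°/32) = 12.49 mm²); the cube at (16, 2) is absent (z outside [0, 12]); Merging all regions: only the r=2 cylinder is present, so the union is just that shape — area = 12.49 mm²; (whole slice rotated 40° about Z — lengths, areas and connectivity unchanged). Checking containment: the cross-section at z = 12.3 is a subset of the cross-section at z = 11.7.

entirely on top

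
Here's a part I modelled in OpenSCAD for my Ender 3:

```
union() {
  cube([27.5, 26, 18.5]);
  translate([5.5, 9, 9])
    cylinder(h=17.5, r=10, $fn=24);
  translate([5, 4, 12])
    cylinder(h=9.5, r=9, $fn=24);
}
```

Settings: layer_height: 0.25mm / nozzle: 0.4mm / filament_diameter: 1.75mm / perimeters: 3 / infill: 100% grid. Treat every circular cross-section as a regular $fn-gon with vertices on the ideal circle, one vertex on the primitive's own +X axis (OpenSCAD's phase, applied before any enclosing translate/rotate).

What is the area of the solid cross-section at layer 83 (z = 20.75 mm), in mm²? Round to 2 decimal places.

376.81 mm²

At z = 20.75 mm: the cube does not reach this height (z outside [0, 18.5]); the r=10 cylinder at (5.5, 9) contributes a regular 24-gon of circumradius 10 (area = (24/2)·10.000²·sin(360°/24) = 310.58 mm²); the r=9 cylinder at (5, 4) gives a regular 24-gon of circumradius 9 (constant along its height) (area = (24/2)·9.000²·sin(360°/24) = 251.57 mm²); Taking the union: the regions partially overlap — summed areas 562.15 mm² minus the doubly-counted overlap 185.35 mm² gives 376.81 mm² — area = 376.81 mm². Overall, the cross-section is a single solid region. Net area = 376.81 mm².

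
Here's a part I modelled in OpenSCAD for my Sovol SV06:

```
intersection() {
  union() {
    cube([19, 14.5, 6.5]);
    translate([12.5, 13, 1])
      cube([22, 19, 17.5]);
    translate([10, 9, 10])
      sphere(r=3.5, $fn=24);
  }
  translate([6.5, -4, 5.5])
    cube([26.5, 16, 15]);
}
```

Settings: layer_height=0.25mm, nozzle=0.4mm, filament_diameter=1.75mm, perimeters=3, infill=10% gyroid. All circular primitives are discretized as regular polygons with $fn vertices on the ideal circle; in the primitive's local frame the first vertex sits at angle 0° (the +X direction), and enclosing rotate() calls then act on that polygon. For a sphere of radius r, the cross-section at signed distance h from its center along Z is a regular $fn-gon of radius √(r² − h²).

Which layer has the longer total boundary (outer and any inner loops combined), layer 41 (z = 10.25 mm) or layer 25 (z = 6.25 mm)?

layer 25 (z = 6.25 mm)

Layer 41 (z = 10.25): the cube is not intersected at this z (z outside [0, 6.5]); the 22×19 cube at (12.5, 13) contributes its full rectangle (perimeter 82.00 mm); the sphere at (10, 9): section is a regular 24-gon, circumradius = √(r²−h²) = √(3.5²−0.25²) = 3.491 (perimeter = 2·24·3.491·sin(180°/24) = 21.87 mm); Combining (union): the 2 present regions are separate (no shared area or edge), so areas and boundary lengths simply add and each stays a separate island — boundary = 103.87 mm; the cube at (6.5, -4) is present — its section is the full 26.5×16 rectangle (perimeter 85.00 mm); Taking the intersection: the 26.5×16 cube at (6.5, -4) partially overlaps that combined region; clipping to the common part keeps 36.74 mm² — boundary = 21.70 mm. So its perimeter = 21.70 mm. Layer 25 (z = 6.25): the cube (footprint 19×14.5) is included at this height (perimeter 67.00 mm); the 22×19 cube at (12.5, 13) contributes its full rectangle (perimeter 82.00 mm); the sphere at (10, 9) is not intersected at this z (|z−center|=3.750 > r=3.5); Taking the union: the regions partially overlap (shared area 9.75 mm²), so the edge portions inside another operand are dropped and the merged outline is re-measured after clipping — boundary = 133.00 mm; the cube at (6.5, -4) is present — its section is the full 26.5×16 rectangle (perimeter 85.00 mm); Keeping only the common overlap: the 26.5×16 cube at (6.5, -4) partially overlaps the result so far; clipping to the common part keeps 150.00 mm² — boundary = 49.00 mm. So its perimeter = 49.00 mm. Layer 25 is larger (49.00 vs 21.70 mm).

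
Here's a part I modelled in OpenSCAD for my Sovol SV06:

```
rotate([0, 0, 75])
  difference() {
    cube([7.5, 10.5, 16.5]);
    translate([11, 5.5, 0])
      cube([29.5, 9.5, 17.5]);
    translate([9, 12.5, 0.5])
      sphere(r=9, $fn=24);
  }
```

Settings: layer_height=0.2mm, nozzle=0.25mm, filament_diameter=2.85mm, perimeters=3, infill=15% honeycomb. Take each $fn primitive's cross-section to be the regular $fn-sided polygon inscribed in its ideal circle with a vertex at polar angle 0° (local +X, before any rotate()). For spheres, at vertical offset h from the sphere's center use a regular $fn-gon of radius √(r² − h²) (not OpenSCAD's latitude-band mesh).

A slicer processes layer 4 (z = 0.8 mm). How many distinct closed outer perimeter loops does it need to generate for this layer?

At z = 0.8 mm: the 7.5×10.5 cube contributes its full rectangle; the cube at (11, 5.5) is present — its section is the full 29.5×9.5 rectangle; the sphere at (9, 12.5): section is a regular 24-gon, circumradius = √(r²−h²) = √(9²−0.3²) = 8.995; Taking the first minus the rest: starting from the 7.5×10.5 cube, the 29.5×9.5 cube at (11, 5.5) misses the remaining region (no effect); the r=9 sphere at (9, 12.5) partially overlaps it — only the 34.75 mm² overlap (of its 251.29 mm²) is removed, clipping the outline — 1 connected region; (rotated 75° about Z; rotation is an isometry so areas/perimeters/island counts are preserved). The result has 1 disconnected region.

1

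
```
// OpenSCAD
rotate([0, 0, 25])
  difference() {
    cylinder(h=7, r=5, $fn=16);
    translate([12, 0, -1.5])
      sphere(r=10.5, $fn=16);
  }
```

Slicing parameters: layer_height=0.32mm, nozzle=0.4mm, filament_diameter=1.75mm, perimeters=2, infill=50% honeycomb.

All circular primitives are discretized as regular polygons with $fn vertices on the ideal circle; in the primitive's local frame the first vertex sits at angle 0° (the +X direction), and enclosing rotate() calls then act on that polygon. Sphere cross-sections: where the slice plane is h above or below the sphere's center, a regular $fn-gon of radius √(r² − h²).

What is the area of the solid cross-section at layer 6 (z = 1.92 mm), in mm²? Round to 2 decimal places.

At z = 1.92 mm: the r=5 cylinder gives a regular 16-gon of circumradius 5 (constant along its height) (area = (16/2)·5.000²·sin(360°/16) = 76.54 mm²); the r=10.5 sphere at (12, 0) slices to a regular 16-gon of circumradius 9.927 (√(r²−h²) with h=3.42 from center) (area = (16/2)·9.927²·sin(360°/16) = 301.72 mm²); Taking the first minus the rest: starting from the r=5 cylinder (76.54 mm²), the r=10.5 sphere at (12, 0) partially overlaps it — only the 14.82 mm² overlap (of its 301.72 mm²) is removed, clipping the outline — area = 61.72 mm²; (whole slice rotated 25° about Z — lengths, areas and connectivity unchanged). Overall, the cross-section is a single solid region. Net area = 61.72 mm².

61.72 mm²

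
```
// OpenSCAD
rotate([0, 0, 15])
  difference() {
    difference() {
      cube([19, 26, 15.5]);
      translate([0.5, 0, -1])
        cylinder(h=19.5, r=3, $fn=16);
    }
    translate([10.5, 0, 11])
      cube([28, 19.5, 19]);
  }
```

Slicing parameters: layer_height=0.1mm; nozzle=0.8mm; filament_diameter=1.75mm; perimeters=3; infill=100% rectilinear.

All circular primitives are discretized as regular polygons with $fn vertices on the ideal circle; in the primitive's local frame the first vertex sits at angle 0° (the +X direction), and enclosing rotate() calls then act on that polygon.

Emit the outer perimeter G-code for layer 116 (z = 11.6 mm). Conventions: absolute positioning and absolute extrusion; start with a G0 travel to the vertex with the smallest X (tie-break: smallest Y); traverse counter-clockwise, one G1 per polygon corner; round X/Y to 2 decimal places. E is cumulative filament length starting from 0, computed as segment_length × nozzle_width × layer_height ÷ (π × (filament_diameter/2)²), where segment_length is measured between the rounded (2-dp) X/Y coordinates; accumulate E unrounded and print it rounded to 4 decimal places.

G0 X-6.73 Y25.11 Z11.60
G1 X-0.75 Y2.80 E0.7682
G1 X-0.29 Y3.03 E0.7853
G1 X0.87 Y3.10 E0.8240
G1 X1.98 Y2.73 E0.8629
G1 X2.86 Y1.96 E0.9018
G1 X3.38 Y0.91 E0.9408
G1 X10.14 Y2.72 E1.1735
G1 X5.10 Y21.55 E1.8219
G1 X13.31 Y23.75 E2.1046
G1 X11.62 Y30.03 E2.3209
G1 X-6.73 Y25.11 E2.9527

At z = 11.6 mm: the cube (footprint 19×26) is included at this height; the r=3 cylinder at (0.5, 0) contributes a regular 16-gon of circumradius 3; After the difference (first − rest): starting from the 19×26 cube, the r=3 cylinder at (0.5, 0) partially overlaps it — only the 8.36 mm² overlap (of its 27.55 mm²) is removed, clipping the outline — 1 connected region; the cube at (10.5, 0) is present — its section is the full 28×19.5 rectangle; Taking the first minus the rest: starting from the result so far, the 28×19.5 cube at (10.5, 0) partially overlaps it — only the 165.75 mm² overlap (of its 546.00 mm²) is removed, clipping the outline — 1 connected region; (rotated 15° about Z; rotation is an isometry so areas/perimeters/island counts are preserved). The outline is a single polygon with 11 vertices. Extrusion per mm of travel: 0.8 × 0.1 / (π × 0.875²) = 0.033260. Accumulating E over each segment gives final E = 2.9527.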